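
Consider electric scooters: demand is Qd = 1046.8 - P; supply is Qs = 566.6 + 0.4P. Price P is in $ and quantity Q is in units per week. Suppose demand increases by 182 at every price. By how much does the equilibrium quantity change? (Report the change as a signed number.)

Equating demand and supply, 1046.8 - P = 566.6 + 0.4P gives 1.4P = 480.2, so P* = 343.
From the demand curve, Q* = 1046.8 - 343 = 703.8.
After the shift, demand is Qd = 1228.8 - P.
The new intersection has 662.2 = 1.4P, i.e. P = 473, Q = 755.8.
ΔQ = 755.8 - 703.8 = 52.

ΔQ = 52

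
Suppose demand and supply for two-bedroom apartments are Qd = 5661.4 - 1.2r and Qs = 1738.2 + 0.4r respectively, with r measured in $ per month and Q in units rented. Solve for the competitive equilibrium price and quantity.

r* = 2452, Q* = 2719

Equating demand and supply, 5661.4 - 1.2r = 1738.2 + 0.4r gives 1.6r = 3923.2, so r* = 2452.
Substitute back: Q* = 5661.4 - 1.2(2452) = 2719.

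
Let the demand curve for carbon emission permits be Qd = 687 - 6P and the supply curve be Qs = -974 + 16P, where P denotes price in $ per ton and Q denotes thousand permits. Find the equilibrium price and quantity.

P* = 75.5, Q* = 234

Set Qd = Qs: 687 - 6P = -974 + 16P, so 1661 = 22P and P* = 75.5.
Plugging P* into demand: Q* = 687 - 6(75.5) = 234.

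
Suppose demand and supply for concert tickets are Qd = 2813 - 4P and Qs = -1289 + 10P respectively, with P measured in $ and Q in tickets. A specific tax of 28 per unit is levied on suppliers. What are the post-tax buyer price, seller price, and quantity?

The tax drives a wedge P_b - P_s = 28. Substituting P_s = P_b - 28 into supply: Qs = -1569 + 10P_b.
Market clearing requires 2813 - 4P_b = -1569 + 10P_b; hence 4382 = 14P_b and P_b = 313.
So P_s = 285 and the quantity traded is Q = 2813 - 4(313) = 1561.

P_b = 313, P_s = 285, Q = 1561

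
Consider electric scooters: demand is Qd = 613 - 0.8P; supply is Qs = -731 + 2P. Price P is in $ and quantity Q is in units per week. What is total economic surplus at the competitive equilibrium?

Total surplus = 45885.875

The market clears where 613 - 0.8P = -731 + 2P. Rearranging, 2.8P = 1344, hence P* = 480.
Then Q* = 613 - 0.8(480) = 229.
Demand choke price = 766.25; supply choke price = 365.5. CS = ½(766.25 - 480)(229) = 32775.625; PS = ½(480 - 365.5)(229) = 13110.25. Total surplus = 45885.875.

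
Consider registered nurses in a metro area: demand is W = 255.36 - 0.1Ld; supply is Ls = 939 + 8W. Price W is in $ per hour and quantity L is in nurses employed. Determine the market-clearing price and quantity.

In direct form, Ld = 2553.6 - 10W.
Equating demand and supply, 2553.6 - 10W = 939 + 8W gives 18W = 1614.6, so W* = 89.7.
From the demand curve, L* = 2553.6 - 10(89.7) = 1656.6.

W* = 89.7, L* = 1656.6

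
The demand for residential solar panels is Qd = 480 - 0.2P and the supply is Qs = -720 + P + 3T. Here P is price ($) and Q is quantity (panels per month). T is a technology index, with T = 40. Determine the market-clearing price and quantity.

P* = 900, Q* = 300

With T = 40, supply is Qs = -600 + P.
Equating demand and supply, 480 - 0.2P = -600 + P gives 1.2P = 1080, so P* = 900.
From the demand curve, Q* = 480 - 0.2(900) = 300.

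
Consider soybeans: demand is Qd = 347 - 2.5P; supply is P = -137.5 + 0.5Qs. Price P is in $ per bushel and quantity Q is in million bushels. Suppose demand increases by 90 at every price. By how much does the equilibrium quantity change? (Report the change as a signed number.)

ΔQ = 40

Rewriting in direct form: Qs = 275 + 2P.
Set Qd = Qs: 347 - 2.5P = 275 + 2P, so 72 = 4.5P and P* = 16.
Plugging P* into demand: Q* = 347 - 2.5(16) = 307.
After the shift, demand is Qd = 437 - 2.5P.
New equilibrium: 162 = 4.5P, so P = 36 and Q = 347.
ΔQ = 347 - 307 = 40.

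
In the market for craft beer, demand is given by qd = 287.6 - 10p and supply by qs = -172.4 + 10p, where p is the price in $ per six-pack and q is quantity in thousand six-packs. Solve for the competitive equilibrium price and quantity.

p* = 23, q* = 57.6

At equilibrium qd = qs, so 287.6 - 10p = -172.4 + 10p; collecting terms, 460 = 20p and p* = 23.
From the demand curve, q* = 287.6 - 10(23) = 57.6.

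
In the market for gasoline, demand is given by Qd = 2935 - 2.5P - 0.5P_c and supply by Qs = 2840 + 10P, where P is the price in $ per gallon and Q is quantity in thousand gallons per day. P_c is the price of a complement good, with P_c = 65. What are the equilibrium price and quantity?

P* = 5, Q* = 2890

With P_c = 65, demand is Qd = 2902.5 - 2.5P.
Set Qd = Qs: 2902.5 - 2.5P = 2840 + 10P, so 62.5 = 12.5P and P* = 5.
From the demand curve, Q* = 2902.5 - 2.5(5) = 2890.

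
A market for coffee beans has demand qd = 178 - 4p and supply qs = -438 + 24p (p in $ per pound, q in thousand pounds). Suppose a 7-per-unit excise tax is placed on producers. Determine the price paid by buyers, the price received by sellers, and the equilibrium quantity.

Producers keep p_s = p_b - 7 per unit, so supply in terms of the buyer price is qs = -606 + 24p_b.
Equate demand and the shifted supply: 178 - 4p_b = -606 + 24p_b, giving 28p_b = 784, so p_b = 28.
So p_s = 21 and the quantity traded is q = 178 - 4(28) = 66.

p_b = 28, p_s = 21, q = 66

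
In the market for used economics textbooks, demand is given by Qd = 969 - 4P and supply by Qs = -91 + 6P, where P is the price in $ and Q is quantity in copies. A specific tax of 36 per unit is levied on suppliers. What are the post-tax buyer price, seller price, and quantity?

P_b = 127.6, P_s = 91.6, Q = 458.6

Suppliers keep P_s = P_b - 36 per unit, so supply in terms of the buyer price is Qs = -307 + 6P_b.
Equate demand and the shifted supply: 969 - 4P_b = -307 + 6P_b, giving 10P_b = 1276, so P_b = 127.6.
Then P_s = 127.6 - 36 = 91.6 and Q = 969 - 4(127.6) = 458.6.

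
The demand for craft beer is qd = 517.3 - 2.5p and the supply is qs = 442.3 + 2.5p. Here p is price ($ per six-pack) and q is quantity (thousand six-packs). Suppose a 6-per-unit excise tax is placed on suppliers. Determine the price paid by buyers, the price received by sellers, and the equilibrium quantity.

p_b = 18, p_s = 12, q = 472.3

The tax drives a wedge p_b - p_s = 6. Substituting p_s = p_b - 6 into supply: qs = 427.3 + 2.5p_b.
Market clearing requires 517.3 - 2.5p_b = 427.3 + 2.5p_b; hence 90 = 5p_b and p_b = 18.
So p_s = 12 and the quantity traded is q = 517.3 - 2.5(18) = 472.3.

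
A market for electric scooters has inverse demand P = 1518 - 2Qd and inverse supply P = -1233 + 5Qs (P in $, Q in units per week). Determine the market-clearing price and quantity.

P* = 732, Q* = 393

Inverting to quantity form: Qd = 759 - 0.5P and Qs = 246.6 + 0.2P.
The market clears where 759 - 0.5P = 246.6 + 0.2P. Rearranging, 0.7P = 512.4, hence P* = 732.
From the demand curve, Q* = 759 - 0.5(732) = 393.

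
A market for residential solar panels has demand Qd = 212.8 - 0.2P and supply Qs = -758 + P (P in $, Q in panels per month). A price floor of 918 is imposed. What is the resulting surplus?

Surplus = 130.8

At P = 918: Qd = 29.2 and Qs = 160.
Surplus = Qs - Qd = 160 - 29.2 = 130.8.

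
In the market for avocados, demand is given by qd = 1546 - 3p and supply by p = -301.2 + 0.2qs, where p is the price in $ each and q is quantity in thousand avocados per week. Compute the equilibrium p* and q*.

p* = 5, q* = 1531

Rewriting in direct form: qs = 1506 + 5p.
The market clears where 1546 - 3p = 1506 + 5p. Rearranging, 8p = 40, hence p* = 5.
From the demand curve, q* = 1546 - 3(5) = 1531.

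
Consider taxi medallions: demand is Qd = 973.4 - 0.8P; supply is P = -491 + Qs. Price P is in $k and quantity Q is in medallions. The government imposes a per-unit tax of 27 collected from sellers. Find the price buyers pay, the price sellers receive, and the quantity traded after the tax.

P_b = 283, P_s = 256, Q = 747

In direct form, Qs = 491 + P.
The tax drives a wedge P_b - P_s = 27. Substituting P_s = P_b - 27 into supply: Qs = 464 + P_b.
Market clearing requires 973.4 - 0.8P_b = 464 + P_b; hence 509.4 = 1.8P_b and P_b = 283.
So P_s = 256 and the quantity traded is Q = 973.4 - 0.8(283) = 747.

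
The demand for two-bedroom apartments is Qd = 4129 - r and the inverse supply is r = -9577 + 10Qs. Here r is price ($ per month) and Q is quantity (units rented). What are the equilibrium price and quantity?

Solving each curve for Q: Qs = 957.7 + 0.1r.
At equilibrium Qd = Qs, so 4129 - r = 957.7 + 0.1r; collecting terms, 3171.3 = 1.1r and r* = 2883.
Then Q* = 4129 - 2883 = 1246.

r* = 2883, Q* = 1246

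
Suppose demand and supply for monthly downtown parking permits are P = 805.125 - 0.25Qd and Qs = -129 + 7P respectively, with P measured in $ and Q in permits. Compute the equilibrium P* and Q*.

P* = 304.5, Q* = 2002.5

In direct form, Qd = 3220.5 - 4P.
Set Qd = Qs: 3220.5 - 4P = -129 + 7P, so 3349.5 = 11P and P* = 304.5.
Plugging P* into demand: Q* = 3220.5 - 4(304.5) = 2002.5.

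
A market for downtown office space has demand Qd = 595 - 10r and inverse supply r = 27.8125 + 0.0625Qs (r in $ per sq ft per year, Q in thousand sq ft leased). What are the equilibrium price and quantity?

r* = 40, Q* = 195

Rewriting in direct form: Qs = -445 + 16r.
The market clears where 595 - 10r = -445 + 16r. Rearranging, 26r = 1040, hence r* = 40.
Then Q* = 595 - 10(40) = 195.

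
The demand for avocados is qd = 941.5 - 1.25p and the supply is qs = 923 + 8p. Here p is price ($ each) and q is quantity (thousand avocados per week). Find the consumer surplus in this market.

Equating demand and supply, 941.5 - 1.25p = 923 + 8p gives 9.25p = 18.5, so p* = 2.
From the demand curve, q* = 941.5 - 1.25(2) = 939.
Demand choke price (qd = 0): p = 941.5/1.25 = 753.2. Consumer surplus = ½ × (753.2 - 2) × 939 = 352688.4.

Consumer surplus = 352688.4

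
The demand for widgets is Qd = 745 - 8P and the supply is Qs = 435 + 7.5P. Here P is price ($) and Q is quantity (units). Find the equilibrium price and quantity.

Set Qd = Qs: 745 - 8P = 435 + 7.5P, so 310 = 15.5P and P* = 20.
Plugging P* into demand: Q* = 745 - 8(20) = 585.

P* = 20, Q* = 585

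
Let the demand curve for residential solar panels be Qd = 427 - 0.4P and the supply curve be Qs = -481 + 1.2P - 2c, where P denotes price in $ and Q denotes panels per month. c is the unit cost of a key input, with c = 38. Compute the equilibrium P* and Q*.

With c = 38, supply is Qs = -557 + 1.2P.
Equating demand and supply, 427 - 0.4P = -557 + 1.2P gives 1.6P = 984, so P* = 615.
Plugging P* into demand: Q* = 427 - 0.4(615) = 181.

P* = 615, Q* = 181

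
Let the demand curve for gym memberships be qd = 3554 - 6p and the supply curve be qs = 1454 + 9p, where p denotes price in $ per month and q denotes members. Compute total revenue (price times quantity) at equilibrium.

Set qd = qs: 3554 - 6p = 1454 + 9p, so 2100 = 15p and p* = 140.
Plugging p* into demand: q* = 3554 - 6(140) = 2714.
Total revenue = p* × q* = 140 × 2714 = 379960.

Total revenue = 379960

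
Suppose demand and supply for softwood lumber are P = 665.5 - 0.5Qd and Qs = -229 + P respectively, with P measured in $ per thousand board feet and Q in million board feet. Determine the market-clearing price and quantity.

P* = 520, Q* = 291

Solving each curve for Q: Qd = 1331 - 2P.
Set Qd = Qs: 1331 - 2P = -229 + P, so 1560 = 3P and P* = 520.
From the demand curve, Q* = 1331 - 2(520) = 291.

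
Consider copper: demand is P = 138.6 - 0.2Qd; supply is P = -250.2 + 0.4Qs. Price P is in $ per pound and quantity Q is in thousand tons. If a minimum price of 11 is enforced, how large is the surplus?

Surplus = 15

Inverting to quantity form: Qd = 693 - 5P and Qs = 625.5 + 2.5P.
With P fixed at 11, quantity demanded is 638 and quantity supplied is 653.
Surplus = Qs - Qd = 653 - 638 = 15.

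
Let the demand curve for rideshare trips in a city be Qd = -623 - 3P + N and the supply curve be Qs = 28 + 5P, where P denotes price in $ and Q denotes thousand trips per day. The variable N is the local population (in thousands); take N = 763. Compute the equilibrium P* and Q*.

With N = 763, demand is Qd = 140 - 3P.
The market clears where 140 - 3P = 28 + 5P. Rearranging, 8P = 112, hence P* = 14.
Then Q* = 140 - 3(14) = 98.

P* = 14, Q* = 98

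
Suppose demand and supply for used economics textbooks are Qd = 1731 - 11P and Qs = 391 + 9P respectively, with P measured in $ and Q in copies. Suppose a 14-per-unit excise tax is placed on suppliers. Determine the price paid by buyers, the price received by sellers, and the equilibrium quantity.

The tax drives a wedge P_b - P_s = 14. Substituting P_s = P_b - 14 into supply: Qs = 265 + 9P_b.
Set Qd = Qs: 1731 - 11P_b = 265 + 9P_b, so 1466 = 20P_b and P_b = 73.3.
So P_s = 59.3 and the quantity traded is Q = 1731 - 11(73.3) = 924.7.

P_b = 73.3, P_s = 59.3, Q = 924.7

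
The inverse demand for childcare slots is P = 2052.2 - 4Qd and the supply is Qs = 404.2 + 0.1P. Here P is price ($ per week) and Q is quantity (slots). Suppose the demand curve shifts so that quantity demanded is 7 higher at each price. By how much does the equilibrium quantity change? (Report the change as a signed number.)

In direct form, Qd = 513.05 - 0.25P.
The market clears where 513.05 - 0.25P = 404.2 + 0.1P. Rearranging, 0.35P = 108.85, hence P* = 311.
From the demand curve, Q* = 513.05 - 0.25(311) = 435.3.
After the shift, demand is Qd = 520.05 - 0.25P.
The new intersection has 115.85 = 0.35P, i.e. P = 331, Q = 437.3.
ΔQ = 437.3 - 435.3 = 2.

ΔQ = 2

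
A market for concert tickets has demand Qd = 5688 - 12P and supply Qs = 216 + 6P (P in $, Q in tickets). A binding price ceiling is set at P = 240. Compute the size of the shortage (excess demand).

Shortage = 1152

With P fixed at 240, quantity demanded is 2808 and quantity supplied is 1656.
Shortage = Qd - Qs = 2808 - 1656 = 1152.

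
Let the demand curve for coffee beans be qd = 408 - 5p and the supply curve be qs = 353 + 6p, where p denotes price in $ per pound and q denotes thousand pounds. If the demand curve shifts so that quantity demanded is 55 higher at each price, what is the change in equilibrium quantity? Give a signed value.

Δq = 30

The market clears where 408 - 5p = 353 + 6p. Rearranging, 11p = 55, hence p* = 5.
Substitute back: q* = 408 - 5(5) = 383.
After the shift, demand is qd = 463 - 5p.
The new intersection has 110 = 11p, i.e. p = 10, q = 413.
Δq = 413 - 383 = 30.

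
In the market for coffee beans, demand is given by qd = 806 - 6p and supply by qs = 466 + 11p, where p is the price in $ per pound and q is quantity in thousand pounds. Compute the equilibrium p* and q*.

p* = 20, q* = 686

The market clears where 806 - 6p = 466 + 11p. Rearranging, 17p = 340, hence p* = 20.
Then q* = 806 - 6(20) = 686.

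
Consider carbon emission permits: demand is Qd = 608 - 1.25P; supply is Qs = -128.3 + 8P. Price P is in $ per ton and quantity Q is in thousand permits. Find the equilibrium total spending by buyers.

Total spending by buyers = 40476.6

The market clears where 608 - 1.25P = -128.3 + 8P. Rearranging, 9.25P = 736.3, hence P* = 79.6.
From the demand curve, Q* = 608 - 1.25(79.6) = 508.5.
Total spending by buyers = P* × Q* = 79.6 × 508.5 = 40476.6.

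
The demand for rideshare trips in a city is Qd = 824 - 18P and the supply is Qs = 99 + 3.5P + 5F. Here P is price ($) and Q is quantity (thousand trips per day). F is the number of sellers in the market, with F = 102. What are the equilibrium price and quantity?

P* = 10, Q* = 644

With F = 102, supply is Qs = 609 + 3.5P.
Equating demand and supply, 824 - 18P = 609 + 3.5P gives 21.5P = 215, so P* = 10.
Plugging P* into demand: Q* = 824 - 18(10) = 644.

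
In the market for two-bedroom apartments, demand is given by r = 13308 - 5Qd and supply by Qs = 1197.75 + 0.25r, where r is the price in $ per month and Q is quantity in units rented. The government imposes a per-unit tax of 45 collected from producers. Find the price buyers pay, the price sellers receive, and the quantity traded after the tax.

Solving each curve for Q: Qd = 2661.6 - 0.2r.
Producers keep r_s = r_b - 45 per unit, so supply in terms of the buyer price is Qs = 1186.5 + 0.25r_b.
Equate demand and the shifted supply: 2661.6 - 0.2r_b = 1186.5 + 0.25r_b, giving 0.45r_b = 1475.1, so r_b = 3278.
So r_s = 3233 and the quantity traded is Q = 2661.6 - 0.2(3278) = 2006.

r_b = 3278, r_s = 3233, Q = 2006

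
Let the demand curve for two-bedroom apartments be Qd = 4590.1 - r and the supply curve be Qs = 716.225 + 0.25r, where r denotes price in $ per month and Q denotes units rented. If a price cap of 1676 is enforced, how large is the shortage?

Shortage = 1778.875

Evaluating both curves at the ceiling price 1676 gives Qd = 2914.1, Qs = 1135.225.
Shortage = Qd - Qs = 2914.1 - 1135.225 = 1778.875.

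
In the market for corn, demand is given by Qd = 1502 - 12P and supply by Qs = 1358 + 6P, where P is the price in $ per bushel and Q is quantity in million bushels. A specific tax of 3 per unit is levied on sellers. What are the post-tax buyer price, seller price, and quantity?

Sellers keep P_s = P_b - 3 per unit, so supply in terms of the buyer price is Qs = 1340 + 6P_b.
Market clearing requires 1502 - 12P_b = 1340 + 6P_b; hence 162 = 18P_b and P_b = 9.
Then P_s = 9 - 3 = 6 and Q = 1502 - 12(9) = 1394.

P_b = 9, P_s = 6, Q = 1394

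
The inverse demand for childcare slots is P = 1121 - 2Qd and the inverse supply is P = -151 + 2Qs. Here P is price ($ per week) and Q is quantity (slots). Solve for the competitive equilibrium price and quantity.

Inverting to quantity form: Qd = 560.5 - 0.5P and Qs = 75.5 + 0.5P.
Set Qd = Qs: 560.5 - 0.5P = 75.5 + 0.5P, so 485 = P and P* = 485.
Plugging P* into demand: Q* = 560.5 - 0.5(485) = 318.

P* = 485, Q* = 318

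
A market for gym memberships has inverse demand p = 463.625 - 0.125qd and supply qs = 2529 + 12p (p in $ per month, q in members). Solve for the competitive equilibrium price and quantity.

In direct form, qd = 3709 - 8p.
At equilibrium qd = qs, so 3709 - 8p = 2529 + 12p; collecting terms, 1180 = 20p and p* = 59.
Plugging p* into demand: q* = 3709 - 8(59) = 3237.

p* = 59, q* = 3237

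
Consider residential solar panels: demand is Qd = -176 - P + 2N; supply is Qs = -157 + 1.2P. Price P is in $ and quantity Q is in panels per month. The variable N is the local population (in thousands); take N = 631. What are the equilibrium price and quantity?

P* = 565, Q* = 521

With N = 631, demand is Qd = 1086 - P.
At equilibrium Qd = Qs, so 1086 - P = -157 + 1.2P; collecting terms, 1243 = 2.2P and P* = 565.
From the demand curve, Q* = 1086 - 565 = 521.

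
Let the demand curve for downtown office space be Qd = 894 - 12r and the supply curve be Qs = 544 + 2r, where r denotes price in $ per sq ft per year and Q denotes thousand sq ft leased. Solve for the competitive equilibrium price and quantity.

At equilibrium Qd = Qs, so 894 - 12r = 544 + 2r; collecting terms, 350 = 14r and r* = 25.
From the demand curve, Q* = 894 - 12(25) = 594.

r* = 25, Q* = 594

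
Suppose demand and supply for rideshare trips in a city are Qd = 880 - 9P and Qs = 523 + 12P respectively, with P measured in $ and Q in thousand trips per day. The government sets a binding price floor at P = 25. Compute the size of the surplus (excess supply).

Surplus = 168

At P = 25: Qd = 655 and Qs = 823.
Surplus = Qs - Qd = 823 - 655 = 168.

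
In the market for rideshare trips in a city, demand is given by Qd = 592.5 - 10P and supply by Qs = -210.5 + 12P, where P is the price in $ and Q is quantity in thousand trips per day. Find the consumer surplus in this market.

Set Qd = Qs: 592.5 - 10P = -210.5 + 12P, so 803 = 22P and P* = 36.5.
Plugging P* into demand: Q* = 592.5 - 10(36.5) = 227.5.
Demand choke price (Qd = 0): P = 592.5/10 = 59.25. Consumer surplus = ½ × (59.25 - 36.5) × 227.5 = 2587.8125.

Consumer surplus = 2587.8125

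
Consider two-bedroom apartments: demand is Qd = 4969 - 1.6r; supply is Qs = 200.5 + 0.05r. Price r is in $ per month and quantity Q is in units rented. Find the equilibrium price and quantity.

r* = 2890, Q* = 345

Set Qd = Qs: 4969 - 1.6r = 200.5 + 0.05r, so 4768.5 = 1.65r and r* = 2890.
Plugging r* into demand: Q* = 4969 - 1.6(2890) = 345.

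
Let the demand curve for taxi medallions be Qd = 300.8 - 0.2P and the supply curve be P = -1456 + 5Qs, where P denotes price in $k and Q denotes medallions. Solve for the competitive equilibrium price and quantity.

Solving each curve for Q: Qs = 291.2 + 0.2P.
At equilibrium Qd = Qs, so 300.8 - 0.2P = 291.2 + 0.2P; collecting terms, 9.6 = 0.4P and P* = 24.
From the demand curve, Q* = 300.8 - 0.2(24) = 296.

P* = 24, Q* = 296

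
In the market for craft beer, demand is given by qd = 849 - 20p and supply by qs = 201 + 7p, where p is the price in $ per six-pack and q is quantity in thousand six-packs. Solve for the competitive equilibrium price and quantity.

Equating demand and supply, 849 - 20p = 201 + 7p gives 27p = 648, so p* = 24.
Substitute back: q* = 849 - 20(24) = 369.

p* = 24, q* = 369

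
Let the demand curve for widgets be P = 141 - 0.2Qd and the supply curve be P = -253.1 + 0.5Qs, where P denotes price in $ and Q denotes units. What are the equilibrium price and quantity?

P* = 28.4, Q* = 563

In direct form, Qd = 705 - 5P and Qs = 506.2 + 2P.
Equating demand and supply, 705 - 5P = 506.2 + 2P gives 7P = 198.8, so P* = 28.4.
Plugging P* into demand: Q* = 705 - 5(28.4) = 563.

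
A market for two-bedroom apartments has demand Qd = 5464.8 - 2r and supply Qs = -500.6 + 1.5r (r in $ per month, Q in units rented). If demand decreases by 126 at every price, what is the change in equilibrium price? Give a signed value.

Δr = -36

Equating demand and supply, 5464.8 - 2r = -500.6 + 1.5r gives 3.5r = 5965.4, so r* = 1704.4.
Substitute back: Q* = 5464.8 - 2(1704.4) = 2056.
After the shift, demand is Qd = 5338.8 - 2r.
The new intersection has 5839.4 = 3.5r, i.e. r = 1668.4, Q = 2002.
Δr = 1668.4 - 1704.4 = -36.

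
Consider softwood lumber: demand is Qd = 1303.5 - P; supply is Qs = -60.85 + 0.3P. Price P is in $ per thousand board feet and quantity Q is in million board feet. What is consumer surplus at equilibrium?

Consumer surplus = 32258

Equating demand and supply, 1303.5 - P = -60.85 + 0.3P gives 1.3P = 1364.35, so P* = 1049.5.
Plugging P* into demand: Q* = 1303.5 - 1049.5 = 254.
Demand choke price (Qd = 0): P = 1303.5. Consumer surplus = ½ × (1303.5 - 1049.5) × 254 = 32258.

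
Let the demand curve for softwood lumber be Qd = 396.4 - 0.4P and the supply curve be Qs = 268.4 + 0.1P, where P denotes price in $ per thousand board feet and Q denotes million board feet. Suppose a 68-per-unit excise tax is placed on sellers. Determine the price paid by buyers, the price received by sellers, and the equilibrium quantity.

P_b = 269.6, P_s = 201.6, Q = 288.56

With a tax of 68 on sellers, they supply based on the net price P_s = P_b - 68, so Qs = 261.6 + 0.1P_b.
Set Qd = Qs: 396.4 - 0.4P_b = 261.6 + 0.1P_b, so 134.8 = 0.5P_b and P_b = 269.6.
Then P_s = 269.6 - 68 = 201.6 and Q = 396.4 - 0.4(269.6) = 288.56.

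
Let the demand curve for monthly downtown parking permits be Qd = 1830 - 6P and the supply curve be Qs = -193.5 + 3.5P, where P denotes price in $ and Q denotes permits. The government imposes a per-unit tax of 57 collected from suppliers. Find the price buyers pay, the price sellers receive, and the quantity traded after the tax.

With a tax of 57 on suppliers, they supply based on the net price P_s = P_b - 57, so Qs = -393 + 3.5P_b.
Set Qd = Qs: 1830 - 6P_b = -393 + 3.5P_b, so 2223 = 9.5P_b and P_b = 234.
So P_s = 177 and the quantity traded is Q = 1830 - 6(234) = 426.

P_b = 234, P_s = 177, Q = 426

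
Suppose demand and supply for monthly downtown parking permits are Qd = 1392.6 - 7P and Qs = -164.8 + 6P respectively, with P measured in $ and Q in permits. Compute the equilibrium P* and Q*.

The market clears where 1392.6 - 7P = -164.8 + 6P. Rearranging, 13P = 1557.4, hence P* = 119.8.
Then Q* = 1392.6 - 7(119.8) = 554.

P* = 119.8, Q* = 554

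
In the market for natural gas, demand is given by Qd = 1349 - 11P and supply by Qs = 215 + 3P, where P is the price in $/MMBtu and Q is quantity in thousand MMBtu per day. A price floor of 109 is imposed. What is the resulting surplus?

Surplus = 392

With P fixed at 109, quantity demanded is 150 and quantity supplied is 542.
Surplus = Qs - Qd = 542 - 150 = 392.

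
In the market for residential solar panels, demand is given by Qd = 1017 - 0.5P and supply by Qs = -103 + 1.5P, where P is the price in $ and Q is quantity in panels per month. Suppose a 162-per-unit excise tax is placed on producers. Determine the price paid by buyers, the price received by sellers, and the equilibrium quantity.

P_b = 681.5, P_s = 519.5, Q = 676.25

Producers keep P_s = P_b - 162 per unit, so supply in terms of the buyer price is Qs = -346 + 1.5P_b.
Market clearing requires 1017 - 0.5P_b = -346 + 1.5P_b; hence 1363 = 2P_b and P_b = 681.5.
Then P_s = 681.5 - 162 = 519.5 and Q = 1017 - 0.5(681.5) = 676.25.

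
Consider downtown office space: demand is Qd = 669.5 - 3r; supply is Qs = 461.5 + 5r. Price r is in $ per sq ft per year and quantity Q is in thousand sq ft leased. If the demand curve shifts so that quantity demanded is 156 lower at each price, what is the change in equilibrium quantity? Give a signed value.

ΔQ = -97.5

At equilibrium Qd = Qs, so 669.5 - 3r = 461.5 + 5r; collecting terms, 208 = 8r and r* = 26.
Substitute back: Q* = 669.5 - 3(26) = 591.5.
After the shift, demand is Qd = 513.5 - 3r.
Re-solving, 8r = 52 gives r = 6.5 and Q = 494.
ΔQ = 494 - 591.5 = -97.5.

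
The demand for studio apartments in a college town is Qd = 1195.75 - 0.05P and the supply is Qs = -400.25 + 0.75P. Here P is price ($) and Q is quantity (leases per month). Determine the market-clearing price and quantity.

At equilibrium Qd = Qs, so 1195.75 - 0.05P = -400.25 + 0.75P; collecting terms, 1596 = 0.8P and P* = 1995.
From the demand curve, Q* = 1195.75 - 0.05(1995) = 1096.

P* = 1995, Q* = 1096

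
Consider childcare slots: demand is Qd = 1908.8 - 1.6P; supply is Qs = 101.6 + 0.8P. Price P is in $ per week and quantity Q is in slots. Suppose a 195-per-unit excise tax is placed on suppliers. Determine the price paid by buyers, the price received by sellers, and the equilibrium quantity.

P_b = 818, P_s = 623, Q = 600

With a tax of 195 on suppliers, they supply based on the net price P_s = P_b - 195, so Qs = -54.4 + 0.8P_b.
Set Qd = Qs: 1908.8 - 1.6P_b = -54.4 + 0.8P_b, so 1963.2 = 2.4P_b and P_b = 818.
So P_s = 623 and the quantity traded is Q = 1908.8 - 1.6(818) = 600.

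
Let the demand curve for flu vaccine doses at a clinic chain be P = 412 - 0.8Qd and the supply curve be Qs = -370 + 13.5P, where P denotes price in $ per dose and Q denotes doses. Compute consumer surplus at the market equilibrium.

Solving each curve for Q: Qd = 515 - 1.25P.
Equating demand and supply, 515 - 1.25P = -370 + 13.5P gives 14.75P = 885, so P* = 60.
Substitute back: Q* = 515 - 1.25(60) = 440.
Demand choke price (Qd = 0): P = 515/1.25 = 412. Consumer surplus = ½ × (412 - 60) × 440 = 77440.

Consumer surplus = 77440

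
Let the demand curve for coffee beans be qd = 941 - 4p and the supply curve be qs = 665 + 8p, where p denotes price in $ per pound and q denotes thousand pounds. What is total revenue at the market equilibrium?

At equilibrium qd = qs, so 941 - 4p = 665 + 8p; collecting terms, 276 = 12p and p* = 23.
From the demand curve, q* = 941 - 4(23) = 849.
Total revenue = p* × q* = 23 × 849 = 19527.

Total revenue = 19527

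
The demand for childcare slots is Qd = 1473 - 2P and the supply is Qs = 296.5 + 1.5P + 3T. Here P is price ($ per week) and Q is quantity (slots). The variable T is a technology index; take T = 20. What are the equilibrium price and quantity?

P* = 319, Q* = 835

With T = 20, supply is Qs = 356.5 + 1.5P.
Set Qd = Qs: 1473 - 2P = 356.5 + 1.5P, so 1116.5 = 3.5P and P* = 319.
Then Q* = 1473 - 2(319) = 835.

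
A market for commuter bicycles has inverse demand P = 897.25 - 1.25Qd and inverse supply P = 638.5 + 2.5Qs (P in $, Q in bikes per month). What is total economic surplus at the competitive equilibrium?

Total surplus = 8926.875

Solving each curve for Q: Qd = 717.8 - 0.8P and Qs = -255.4 + 0.4P.
Equating demand and supply, 717.8 - 0.8P = -255.4 + 0.4P gives 1.2P = 973.2, so P* = 811.
From the demand curve, Q* = 717.8 - 0.8(811) = 69.
Demand choke price = 897.25; supply choke price = 638.5. CS = ½(897.25 - 811)(69) = 2975.625; PS = ½(811 - 638.5)(69) = 5951.25. Total surplus = 8926.875.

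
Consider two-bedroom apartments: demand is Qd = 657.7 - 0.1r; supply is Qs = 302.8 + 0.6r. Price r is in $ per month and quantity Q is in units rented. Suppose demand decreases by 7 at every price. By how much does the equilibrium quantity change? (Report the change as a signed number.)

The market clears where 657.7 - 0.1r = 302.8 + 0.6r. Rearranging, 0.7r = 354.9, hence r* = 507.
Then Q* = 657.7 - 0.1(507) = 607.
After the shift, demand is Qd = 650.7 - 0.1r.
Re-solving, 0.7r = 347.9 gives r = 497 and Q = 601.
ΔQ = 601 - 607 = -6.

ΔQ = -6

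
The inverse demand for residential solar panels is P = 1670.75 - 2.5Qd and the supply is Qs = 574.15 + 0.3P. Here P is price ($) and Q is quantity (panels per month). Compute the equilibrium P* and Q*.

In direct form, Qd = 668.3 - 0.4P.
At equilibrium Qd = Qs, so 668.3 - 0.4P = 574.15 + 0.3P; collecting terms, 94.15 = 0.7P and P* = 134.5.
Plugging P* into demand: Q* = 668.3 - 0.4(134.5) = 614.5.

P* = 134.5, Q* = 614.5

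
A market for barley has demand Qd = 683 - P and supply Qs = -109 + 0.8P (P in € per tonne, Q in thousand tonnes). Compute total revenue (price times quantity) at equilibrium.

Total revenue = 106920

The market clears where 683 - P = -109 + 0.8P. Rearranging, 1.8P = 792, hence P* = 440.
Plugging P* into demand: Q* = 683 - 440 = 243.
Total revenue = P* × Q* = 440 × 243 = 106920.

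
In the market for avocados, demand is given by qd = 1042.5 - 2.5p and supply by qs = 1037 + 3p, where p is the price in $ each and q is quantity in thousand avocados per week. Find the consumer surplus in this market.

Consumer surplus = 216320

At equilibrium qd = qs, so 1042.5 - 2.5p = 1037 + 3p; collecting terms, 5.5 = 5.5p and p* = 1.
From the demand curve, q* = 1042.5 - 2.5(1) = 1040.
Demand choke price (qd = 0): p = 1042.5/2.5 = 417. Consumer surplus = ½ × (417 - 1) × 1040 = 216320.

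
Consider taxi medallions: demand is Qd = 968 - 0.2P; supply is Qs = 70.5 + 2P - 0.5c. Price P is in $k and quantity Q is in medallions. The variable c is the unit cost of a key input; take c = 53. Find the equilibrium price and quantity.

P* = 420, Q* = 884

With c = 53, supply is Qs = 44 + 2P.
The market clears where 968 - 0.2P = 44 + 2P. Rearranging, 2.2P = 924, hence P* = 420.
From the demand curve, Q* = 968 - 0.2(420) = 884.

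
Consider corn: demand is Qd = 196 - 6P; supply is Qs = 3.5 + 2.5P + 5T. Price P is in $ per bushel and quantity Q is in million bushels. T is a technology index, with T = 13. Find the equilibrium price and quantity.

With T = 13, supply is Qs = 68.5 + 2.5P.
The market clears where 196 - 6P = 68.5 + 2.5P. Rearranging, 8.5P = 127.5, hence P* = 15.
From the demand curve, Q* = 196 - 6(15) = 106.

P* = 15, Q* = 106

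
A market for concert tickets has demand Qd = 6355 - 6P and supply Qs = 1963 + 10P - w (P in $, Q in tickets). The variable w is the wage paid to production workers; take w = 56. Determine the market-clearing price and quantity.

With w = 56, supply is Qs = 1907 + 10P.
At equilibrium Qd = Qs, so 6355 - 6P = 1907 + 10P; collecting terms, 4448 = 16P and P* = 278.
From the demand curve, Q* = 6355 - 6(278) = 4687.

P* = 278, Q* = 4687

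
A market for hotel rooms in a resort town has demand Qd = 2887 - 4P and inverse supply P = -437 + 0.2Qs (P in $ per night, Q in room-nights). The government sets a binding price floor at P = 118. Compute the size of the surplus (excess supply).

Inverting to quantity form: Qs = 2185 + 5P.
Evaluating both curves at the floor price 118 gives Qd = 2415, Qs = 2775.
Surplus = Qs - Qd = 2775 - 2415 = 360.

Surplus = 360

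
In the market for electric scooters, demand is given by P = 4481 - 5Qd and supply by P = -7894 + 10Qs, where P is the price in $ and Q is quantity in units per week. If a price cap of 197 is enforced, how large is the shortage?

Shortage = 47.7

Solving each curve for Q: Qd = 896.2 - 0.2P and Qs = 789.4 + 0.1P.
At P = 197: Qd = 856.8 and Qs = 809.1.
Shortage = Qd - Qs = 856.8 - 809.1 = 47.7.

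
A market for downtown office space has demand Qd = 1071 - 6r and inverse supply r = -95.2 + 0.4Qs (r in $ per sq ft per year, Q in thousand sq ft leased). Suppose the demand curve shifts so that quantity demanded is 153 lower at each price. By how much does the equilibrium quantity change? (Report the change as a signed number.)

Solving each curve for Q: Qs = 238 + 2.5r.
The market clears where 1071 - 6r = 238 + 2.5r. Rearranging, 8.5r = 833, hence r* = 98.
Then Q* = 1071 - 6(98) = 483.
After the shift, demand is Qd = 918 - 6r.
Re-solving, 8.5r = 680 gives r = 80 and Q = 438.
ΔQ = 438 - 483 = -45.

ΔQ = -45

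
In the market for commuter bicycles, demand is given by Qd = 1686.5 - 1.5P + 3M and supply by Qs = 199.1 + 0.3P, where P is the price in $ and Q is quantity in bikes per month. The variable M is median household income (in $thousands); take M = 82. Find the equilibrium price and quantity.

With M = 82, demand is Qd = 1932.5 - 1.5P.
The market clears where 1932.5 - 1.5P = 199.1 + 0.3P. Rearranging, 1.8P = 1733.4, hence P* = 963.
Substitute back: Q* = 1932.5 - 1.5(963) = 488.

P* = 963, Q* = 488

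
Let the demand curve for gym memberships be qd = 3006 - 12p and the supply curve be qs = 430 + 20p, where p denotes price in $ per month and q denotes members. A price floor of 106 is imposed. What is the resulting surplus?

Surplus = 816

Evaluating both curves at the floor price 106 gives qd = 1734, qs = 2550.
Surplus = qs - qd = 2550 - 1734 = 816.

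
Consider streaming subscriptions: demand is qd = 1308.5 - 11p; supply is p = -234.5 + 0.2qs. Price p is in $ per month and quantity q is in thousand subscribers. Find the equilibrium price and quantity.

p* = 8.5, q* = 1215

In direct form, qs = 1172.5 + 5p.
Set qd = qs: 1308.5 - 11p = 1172.5 + 5p, so 136 = 16p and p* = 8.5.
Plugging p* into demand: q* = 1308.5 - 11(8.5) = 1215.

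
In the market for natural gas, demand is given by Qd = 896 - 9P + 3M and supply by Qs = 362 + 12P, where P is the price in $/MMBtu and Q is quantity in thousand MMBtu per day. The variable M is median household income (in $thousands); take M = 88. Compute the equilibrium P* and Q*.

P* = 38, Q* = 818

With M = 88, demand is Qd = 1160 - 9P.
Equating demand and supply, 1160 - 9P = 362 + 12P gives 21P = 798, so P* = 38.
Plugging P* into demand: Q* = 1160 - 9(38) = 818.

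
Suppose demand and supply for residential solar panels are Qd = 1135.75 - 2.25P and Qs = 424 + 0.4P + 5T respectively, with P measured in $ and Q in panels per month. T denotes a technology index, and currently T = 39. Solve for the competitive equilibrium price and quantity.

With T = 39, supply is Qs = 619 + 0.4P.
At equilibrium Qd = Qs, so 1135.75 - 2.25P = 619 + 0.4P; collecting terms, 516.75 = 2.65P and P* = 195.
Then Q* = 1135.75 - 2.25(195) = 697.

P* = 195, Q* = 697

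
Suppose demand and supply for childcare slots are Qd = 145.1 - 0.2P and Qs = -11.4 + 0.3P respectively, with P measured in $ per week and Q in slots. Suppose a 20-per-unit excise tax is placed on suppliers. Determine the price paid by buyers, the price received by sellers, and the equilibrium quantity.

P_b = 325, P_s = 305, Q = 80.1

Suppliers keep P_s = P_b - 20 per unit, so supply in terms of the buyer price is Qs = -17.4 + 0.3P_b.
Equate demand and the shifted supply: 145.1 - 0.2P_b = -17.4 + 0.3P_b, giving 0.5P_b = 162.5, so P_b = 325.
Then P_s = 325 - 20 = 305 and Q = 145.1 - 0.2(325) = 80.1.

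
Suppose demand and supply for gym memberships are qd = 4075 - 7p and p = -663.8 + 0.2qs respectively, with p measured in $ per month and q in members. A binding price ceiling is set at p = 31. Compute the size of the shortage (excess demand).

Shortage = 384

Rewriting in direct form: qs = 3319 + 5p.
With p fixed at 31, quantity demanded is 3858 and quantity supplied is 3474.
Shortage = qd - qs = 3858 - 3474 = 384.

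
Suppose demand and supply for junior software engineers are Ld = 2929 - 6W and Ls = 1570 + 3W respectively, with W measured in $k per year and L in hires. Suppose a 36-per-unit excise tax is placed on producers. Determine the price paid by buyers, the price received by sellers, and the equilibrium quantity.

The tax drives a wedge W_b - W_s = 36. Substituting W_s = W_b - 36 into supply: Ls = 1462 + 3W_b.
Equate demand and the shifted supply: 2929 - 6W_b = 1462 + 3W_b, giving 9W_b = 1467, so W_b = 163.
So W_s = 127 and the quantity traded is L = 2929 - 6(163) = 1951.

W_b = 163, W_s = 127, L = 1951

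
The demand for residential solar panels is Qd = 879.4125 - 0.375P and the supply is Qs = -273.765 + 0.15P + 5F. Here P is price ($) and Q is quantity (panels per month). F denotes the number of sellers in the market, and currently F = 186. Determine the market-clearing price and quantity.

With F = 186, supply is Qs = 656.235 + 0.15P.
The market clears where 879.4125 - 0.375P = 656.235 + 0.15P. Rearranging, 0.525P = 223.1775, hence P* = 425.1.
Then Q* = 879.4125 - 0.375(425.1) = 720.

P* = 425.1, Q* = 720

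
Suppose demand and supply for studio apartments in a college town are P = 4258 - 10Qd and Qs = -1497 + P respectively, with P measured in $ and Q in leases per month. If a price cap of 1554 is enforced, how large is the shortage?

Inverting to quantity form: Qd = 425.8 - 0.1P.
With P fixed at 1554, quantity demanded is 270.4 and quantity supplied is 57.
Shortage = Qd - Qs = 270.4 - 57 = 213.4.

Shortage = 213.4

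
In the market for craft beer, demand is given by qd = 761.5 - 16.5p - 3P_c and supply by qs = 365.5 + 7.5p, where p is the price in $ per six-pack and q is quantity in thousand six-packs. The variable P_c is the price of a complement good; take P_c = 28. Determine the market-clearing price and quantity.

p* = 13, q* = 463

With P_c = 28, demand is qd = 677.5 - 16.5p.
Equating demand and supply, 677.5 - 16.5p = 365.5 + 7.5p gives 24p = 312, so p* = 13.
Then q* = 677.5 - 16.5(13) = 463.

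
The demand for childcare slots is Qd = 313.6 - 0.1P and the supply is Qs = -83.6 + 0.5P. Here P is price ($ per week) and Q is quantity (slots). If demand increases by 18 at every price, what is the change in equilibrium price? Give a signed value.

Set Qd = Qs: 313.6 - 0.1P = -83.6 + 0.5P, so 397.2 = 0.6P and P* = 662.
From the demand curve, Q* = 313.6 - 0.1(662) = 247.4.
After the shift, demand is Qd = 331.6 - 0.1P.
Re-solving, 0.6P = 415.2 gives P = 692 and Q = 262.4.
ΔP = 692 - 662 = 30.

ΔP = 30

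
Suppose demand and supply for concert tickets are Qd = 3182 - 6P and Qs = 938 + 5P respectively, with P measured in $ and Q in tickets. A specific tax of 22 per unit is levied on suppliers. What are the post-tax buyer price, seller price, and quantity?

The tax drives a wedge P_b - P_s = 22. Substituting P_s = P_b - 22 into supply: Qs = 828 + 5P_b.
Set Qd = Qs: 3182 - 6P_b = 828 + 5P_b, so 2354 = 11P_b and P_b = 214.
So P_s = 192 and the quantity traded is Q = 3182 - 6(214) = 1898.

P_b = 214, P_s = 192, Q = 1898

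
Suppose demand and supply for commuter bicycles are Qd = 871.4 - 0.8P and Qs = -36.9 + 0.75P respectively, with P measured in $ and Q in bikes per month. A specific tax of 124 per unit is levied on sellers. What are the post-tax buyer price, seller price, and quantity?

P_b = 646, P_s = 522, Q = 354.6

With a tax of 124 on sellers, they supply based on the net price P_s = P_b - 124, so Qs = -129.9 + 0.75P_b.
Equate demand and the shifted supply: 871.4 - 0.8P_b = -129.9 + 0.75P_b, giving 1.55P_b = 1001.3, so P_b = 646.
So P_s = 522 and the quantity traded is Q = 871.4 - 0.8(646) = 354.6.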